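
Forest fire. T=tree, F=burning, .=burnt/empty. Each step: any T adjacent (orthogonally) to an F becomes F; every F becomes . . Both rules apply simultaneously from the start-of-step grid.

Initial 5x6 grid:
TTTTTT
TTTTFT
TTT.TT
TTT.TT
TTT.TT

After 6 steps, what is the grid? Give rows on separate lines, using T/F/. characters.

Step 1: 4 trees catch fire, 1 burn out
  TTTTFT
  TTTF.F
  TTT.FT
  TTT.TT
  TTT.TT
Step 2: 5 trees catch fire, 4 burn out
  TTTF.F
  TTF...
  TTT..F
  TTT.FT
  TTT.TT
Step 3: 5 trees catch fire, 5 burn out
  TTF...
  TF....
  TTF...
  TTT..F
  TTT.FT
Step 4: 5 trees catch fire, 5 burn out
  TF....
  F.....
  TF....
  TTF...
  TTT..F
Step 5: 4 trees catch fire, 5 burn out
  F.....
  ......
  F.....
  TF....
  TTF...
Step 6: 2 trees catch fire, 4 burn out
  ......
  ......
  ......
  F.....
  TF....

......
......
......
F.....
TF....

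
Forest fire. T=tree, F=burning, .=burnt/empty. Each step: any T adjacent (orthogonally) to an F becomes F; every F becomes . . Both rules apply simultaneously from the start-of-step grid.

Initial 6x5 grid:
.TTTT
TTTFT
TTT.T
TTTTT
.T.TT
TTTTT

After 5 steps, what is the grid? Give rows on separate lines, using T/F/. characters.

Step 1: 3 trees catch fire, 1 burn out
  .TTFT
  TTF.F
  TTT.T
  TTTTT
  .T.TT
  TTTTT
Step 2: 5 trees catch fire, 3 burn out
  .TF.F
  TF...
  TTF.F
  TTTTT
  .T.TT
  TTTTT
Step 3: 5 trees catch fire, 5 burn out
  .F...
  F....
  TF...
  TTFTF
  .T.TT
  TTTTT
Step 4: 4 trees catch fire, 5 burn out
  .....
  .....
  F....
  TF.F.
  .T.TF
  TTTTT
Step 5: 4 trees catch fire, 4 burn out
  .....
  .....
  .....
  F....
  .F.F.
  TTTTF

.....
.....
.....
F....
.F.F.
TTTTF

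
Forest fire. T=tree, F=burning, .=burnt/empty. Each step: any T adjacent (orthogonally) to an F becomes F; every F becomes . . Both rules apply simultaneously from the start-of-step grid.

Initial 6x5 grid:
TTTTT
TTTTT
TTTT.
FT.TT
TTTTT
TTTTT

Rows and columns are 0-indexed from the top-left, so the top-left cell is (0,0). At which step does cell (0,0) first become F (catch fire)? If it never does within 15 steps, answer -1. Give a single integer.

Step 1: cell (0,0)='T' (+3 fires, +1 burnt)
Step 2: cell (0,0)='T' (+4 fires, +3 burnt)
Step 3: cell (0,0)='F' (+5 fires, +4 burnt)
  -> target ignites at step 3
Step 4: cell (0,0)='.' (+5 fires, +5 burnt)
Step 5: cell (0,0)='.' (+5 fires, +5 burnt)
Step 6: cell (0,0)='.' (+4 fires, +5 burnt)
Step 7: cell (0,0)='.' (+1 fires, +4 burnt)
Step 8: cell (0,0)='.' (+0 fires, +1 burnt)
  fire out at step 8

3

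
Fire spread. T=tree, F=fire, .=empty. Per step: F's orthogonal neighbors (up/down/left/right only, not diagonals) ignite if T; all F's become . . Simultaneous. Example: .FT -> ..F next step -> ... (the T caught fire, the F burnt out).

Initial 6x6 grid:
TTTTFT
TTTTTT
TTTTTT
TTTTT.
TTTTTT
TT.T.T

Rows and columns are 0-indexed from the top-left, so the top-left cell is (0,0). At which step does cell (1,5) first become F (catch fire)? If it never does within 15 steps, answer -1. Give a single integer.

Step 1: cell (1,5)='T' (+3 fires, +1 burnt)
Step 2: cell (1,5)='F' (+4 fires, +3 burnt)
  -> target ignites at step 2
Step 3: cell (1,5)='.' (+5 fires, +4 burnt)
Step 4: cell (1,5)='.' (+5 fires, +5 burnt)
Step 5: cell (1,5)='.' (+5 fires, +5 burnt)
Step 6: cell (1,5)='.' (+5 fires, +5 burnt)
Step 7: cell (1,5)='.' (+2 fires, +5 burnt)
Step 8: cell (1,5)='.' (+2 fires, +2 burnt)
Step 9: cell (1,5)='.' (+1 fires, +2 burnt)
Step 10: cell (1,5)='.' (+0 fires, +1 burnt)
  fire out at step 10

2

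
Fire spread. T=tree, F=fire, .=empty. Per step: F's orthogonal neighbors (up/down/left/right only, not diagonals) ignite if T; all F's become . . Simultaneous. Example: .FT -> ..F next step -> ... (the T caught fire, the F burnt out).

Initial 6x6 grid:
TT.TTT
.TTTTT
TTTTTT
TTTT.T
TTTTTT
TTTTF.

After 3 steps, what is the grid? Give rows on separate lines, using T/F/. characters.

Step 1: 2 trees catch fire, 1 burn out
  TT.TTT
  .TTTTT
  TTTTTT
  TTTT.T
  TTTTFT
  TTTF..
Step 2: 3 trees catch fire, 2 burn out
  TT.TTT
  .TTTTT
  TTTTTT
  TTTT.T
  TTTF.F
  TTF...
Step 3: 4 trees catch fire, 3 burn out
  TT.TTT
  .TTTTT
  TTTTTT
  TTTF.F
  TTF...
  TF....

TT.TTT
.TTTTT
TTTTTT
TTTF.F
TTF...
TF....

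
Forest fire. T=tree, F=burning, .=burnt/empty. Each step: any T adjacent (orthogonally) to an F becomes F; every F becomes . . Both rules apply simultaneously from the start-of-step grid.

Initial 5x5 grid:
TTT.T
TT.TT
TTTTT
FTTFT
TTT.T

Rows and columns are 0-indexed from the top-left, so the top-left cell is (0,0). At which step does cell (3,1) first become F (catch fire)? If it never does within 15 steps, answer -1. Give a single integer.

Step 1: cell (3,1)='F' (+6 fires, +2 burnt)
  -> target ignites at step 1
Step 2: cell (3,1)='.' (+8 fires, +6 burnt)
Step 3: cell (3,1)='.' (+3 fires, +8 burnt)
Step 4: cell (3,1)='.' (+2 fires, +3 burnt)
Step 5: cell (3,1)='.' (+1 fires, +2 burnt)
Step 6: cell (3,1)='.' (+0 fires, +1 burnt)
  fire out at step 6

1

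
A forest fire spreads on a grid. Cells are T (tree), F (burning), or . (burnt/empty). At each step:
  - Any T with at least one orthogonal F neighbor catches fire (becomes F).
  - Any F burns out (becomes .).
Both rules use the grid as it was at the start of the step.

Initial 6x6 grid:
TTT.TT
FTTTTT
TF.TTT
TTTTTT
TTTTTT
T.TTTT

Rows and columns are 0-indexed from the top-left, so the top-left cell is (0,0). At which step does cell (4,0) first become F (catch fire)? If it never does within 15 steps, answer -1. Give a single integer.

Step 1: cell (4,0)='T' (+4 fires, +2 burnt)
Step 2: cell (4,0)='T' (+5 fires, +4 burnt)
Step 3: cell (4,0)='F' (+5 fires, +5 burnt)
  -> target ignites at step 3
Step 4: cell (4,0)='.' (+6 fires, +5 burnt)
Step 5: cell (4,0)='.' (+6 fires, +6 burnt)
Step 6: cell (4,0)='.' (+4 fires, +6 burnt)
Step 7: cell (4,0)='.' (+1 fires, +4 burnt)
Step 8: cell (4,0)='.' (+0 fires, +1 burnt)
  fire out at step 8

3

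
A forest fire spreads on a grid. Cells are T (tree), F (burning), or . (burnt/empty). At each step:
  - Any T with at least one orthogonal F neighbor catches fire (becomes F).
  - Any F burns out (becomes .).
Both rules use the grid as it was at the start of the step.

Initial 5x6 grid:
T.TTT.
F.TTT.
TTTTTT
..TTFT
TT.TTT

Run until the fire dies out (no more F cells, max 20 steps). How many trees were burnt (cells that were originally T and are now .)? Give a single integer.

Answer: 19

Derivation:
Step 1: +6 fires, +2 burnt (F count now 6)
Step 2: +7 fires, +6 burnt (F count now 7)
Step 3: +3 fires, +7 burnt (F count now 3)
Step 4: +2 fires, +3 burnt (F count now 2)
Step 5: +1 fires, +2 burnt (F count now 1)
Step 6: +0 fires, +1 burnt (F count now 0)
Fire out after step 6
Initially T: 21, now '.': 28
Total burnt (originally-T cells now '.'): 19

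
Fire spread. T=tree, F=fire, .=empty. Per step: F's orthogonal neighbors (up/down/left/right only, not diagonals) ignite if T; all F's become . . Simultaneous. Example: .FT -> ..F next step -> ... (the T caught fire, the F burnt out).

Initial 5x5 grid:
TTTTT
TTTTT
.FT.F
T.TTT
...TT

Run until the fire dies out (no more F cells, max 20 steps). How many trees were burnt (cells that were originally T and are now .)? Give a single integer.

Step 1: +4 fires, +2 burnt (F count now 4)
Step 2: +8 fires, +4 burnt (F count now 8)
Step 3: +4 fires, +8 burnt (F count now 4)
Step 4: +0 fires, +4 burnt (F count now 0)
Fire out after step 4
Initially T: 17, now '.': 24
Total burnt (originally-T cells now '.'): 16

Answer: 16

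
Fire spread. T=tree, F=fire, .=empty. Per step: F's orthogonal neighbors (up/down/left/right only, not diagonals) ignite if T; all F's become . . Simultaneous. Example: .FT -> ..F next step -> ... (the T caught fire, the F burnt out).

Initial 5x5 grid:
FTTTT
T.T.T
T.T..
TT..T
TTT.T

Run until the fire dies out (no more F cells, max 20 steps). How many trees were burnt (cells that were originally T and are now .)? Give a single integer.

Answer: 14

Derivation:
Step 1: +2 fires, +1 burnt (F count now 2)
Step 2: +2 fires, +2 burnt (F count now 2)
Step 3: +3 fires, +2 burnt (F count now 3)
Step 4: +4 fires, +3 burnt (F count now 4)
Step 5: +2 fires, +4 burnt (F count now 2)
Step 6: +1 fires, +2 burnt (F count now 1)
Step 7: +0 fires, +1 burnt (F count now 0)
Fire out after step 7
Initially T: 16, now '.': 23
Total burnt (originally-T cells now '.'): 14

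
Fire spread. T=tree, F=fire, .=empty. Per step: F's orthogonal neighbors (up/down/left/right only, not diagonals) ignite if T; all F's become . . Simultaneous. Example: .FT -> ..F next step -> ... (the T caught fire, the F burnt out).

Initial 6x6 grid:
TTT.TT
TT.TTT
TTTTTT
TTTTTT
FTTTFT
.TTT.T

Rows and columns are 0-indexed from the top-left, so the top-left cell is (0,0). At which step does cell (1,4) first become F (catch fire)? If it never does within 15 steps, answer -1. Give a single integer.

Step 1: cell (1,4)='T' (+5 fires, +2 burnt)
Step 2: cell (1,4)='T' (+9 fires, +5 burnt)
Step 3: cell (1,4)='F' (+7 fires, +9 burnt)
  -> target ignites at step 3
Step 4: cell (1,4)='.' (+6 fires, +7 burnt)
Step 5: cell (1,4)='.' (+2 fires, +6 burnt)
Step 6: cell (1,4)='.' (+1 fires, +2 burnt)
Step 7: cell (1,4)='.' (+0 fires, +1 burnt)
  fire out at step 7

3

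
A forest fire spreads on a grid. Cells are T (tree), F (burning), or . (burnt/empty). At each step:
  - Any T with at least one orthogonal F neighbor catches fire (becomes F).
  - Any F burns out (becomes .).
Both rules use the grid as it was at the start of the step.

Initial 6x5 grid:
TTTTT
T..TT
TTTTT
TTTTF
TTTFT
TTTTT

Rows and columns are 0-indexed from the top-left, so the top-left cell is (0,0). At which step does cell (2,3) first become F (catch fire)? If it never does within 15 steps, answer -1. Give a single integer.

Step 1: cell (2,3)='T' (+5 fires, +2 burnt)
Step 2: cell (2,3)='F' (+6 fires, +5 burnt)
  -> target ignites at step 2
Step 3: cell (2,3)='.' (+6 fires, +6 burnt)
Step 4: cell (2,3)='.' (+4 fires, +6 burnt)
Step 5: cell (2,3)='.' (+2 fires, +4 burnt)
Step 6: cell (2,3)='.' (+2 fires, +2 burnt)
Step 7: cell (2,3)='.' (+1 fires, +2 burnt)
Step 8: cell (2,3)='.' (+0 fires, +1 burnt)
  fire out at step 8

2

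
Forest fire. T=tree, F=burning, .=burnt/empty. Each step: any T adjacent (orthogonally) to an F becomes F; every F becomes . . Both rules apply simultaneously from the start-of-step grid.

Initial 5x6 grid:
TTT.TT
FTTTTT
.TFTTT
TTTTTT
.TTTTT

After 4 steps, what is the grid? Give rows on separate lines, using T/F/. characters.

Step 1: 6 trees catch fire, 2 burn out
  FTT.TT
  .FFTTT
  .F.FTT
  TTFTTT
  .TTTTT
Step 2: 7 trees catch fire, 6 burn out
  .FF.TT
  ...FTT
  ....FT
  TF.FTT
  .TFTTT
Step 3: 6 trees catch fire, 7 burn out
  ....TT
  ....FT
  .....F
  F...FT
  .F.FTT
Step 4: 4 trees catch fire, 6 burn out
  ....FT
  .....F
  ......
  .....F
  ....FT

....FT
.....F
......
.....F
....FT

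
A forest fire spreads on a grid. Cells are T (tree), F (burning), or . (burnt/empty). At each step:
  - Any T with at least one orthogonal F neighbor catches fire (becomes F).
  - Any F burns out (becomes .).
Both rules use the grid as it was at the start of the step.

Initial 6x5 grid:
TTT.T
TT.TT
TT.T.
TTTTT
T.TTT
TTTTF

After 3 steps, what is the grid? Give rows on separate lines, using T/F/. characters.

Step 1: 2 trees catch fire, 1 burn out
  TTT.T
  TT.TT
  TT.T.
  TTTTT
  T.TTF
  TTTF.
Step 2: 3 trees catch fire, 2 burn out
  TTT.T
  TT.TT
  TT.T.
  TTTTF
  T.TF.
  TTF..
Step 3: 3 trees catch fire, 3 burn out
  TTT.T
  TT.TT
  TT.T.
  TTTF.
  T.F..
  TF...

TTT.T
TT.TT
TT.T.
TTTF.
T.F..
TF...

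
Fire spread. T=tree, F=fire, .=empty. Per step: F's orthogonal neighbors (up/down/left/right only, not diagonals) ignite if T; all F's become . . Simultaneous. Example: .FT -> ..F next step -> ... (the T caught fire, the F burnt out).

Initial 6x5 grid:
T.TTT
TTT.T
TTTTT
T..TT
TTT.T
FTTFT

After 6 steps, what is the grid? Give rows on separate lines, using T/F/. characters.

Step 1: 4 trees catch fire, 2 burn out
  T.TTT
  TTT.T
  TTTTT
  T..TT
  FTT.T
  .FF.F
Step 2: 4 trees catch fire, 4 burn out
  T.TTT
  TTT.T
  TTTTT
  F..TT
  .FF.F
  .....
Step 3: 2 trees catch fire, 4 burn out
  T.TTT
  TTT.T
  FTTTT
  ...TF
  .....
  .....
Step 4: 4 trees catch fire, 2 burn out
  T.TTT
  FTT.T
  .FTTF
  ...F.
  .....
  .....
Step 5: 5 trees catch fire, 4 burn out
  F.TTT
  .FT.F
  ..FF.
  .....
  .....
  .....
Step 6: 2 trees catch fire, 5 burn out
  ..TTF
  ..F..
  .....
  .....
  .....
  .....

..TTF
..F..
.....
.....
.....
.....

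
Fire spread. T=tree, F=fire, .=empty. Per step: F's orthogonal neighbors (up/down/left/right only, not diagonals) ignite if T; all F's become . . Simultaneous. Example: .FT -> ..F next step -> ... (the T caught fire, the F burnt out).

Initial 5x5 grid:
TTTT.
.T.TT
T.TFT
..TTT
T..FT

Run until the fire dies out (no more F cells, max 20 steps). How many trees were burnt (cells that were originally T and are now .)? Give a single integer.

Answer: 13

Derivation:
Step 1: +5 fires, +2 burnt (F count now 5)
Step 2: +4 fires, +5 burnt (F count now 4)
Step 3: +1 fires, +4 burnt (F count now 1)
Step 4: +1 fires, +1 burnt (F count now 1)
Step 5: +2 fires, +1 burnt (F count now 2)
Step 6: +0 fires, +2 burnt (F count now 0)
Fire out after step 6
Initially T: 15, now '.': 23
Total burnt (originally-T cells now '.'): 13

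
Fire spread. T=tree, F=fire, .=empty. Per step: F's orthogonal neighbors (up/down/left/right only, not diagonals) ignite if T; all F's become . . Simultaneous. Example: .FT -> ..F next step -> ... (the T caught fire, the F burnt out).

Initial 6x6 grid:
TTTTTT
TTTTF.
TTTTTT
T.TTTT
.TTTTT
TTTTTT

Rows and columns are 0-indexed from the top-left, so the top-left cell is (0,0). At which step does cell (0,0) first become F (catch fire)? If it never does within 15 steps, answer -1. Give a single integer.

Step 1: cell (0,0)='T' (+3 fires, +1 burnt)
Step 2: cell (0,0)='T' (+6 fires, +3 burnt)
Step 3: cell (0,0)='T' (+6 fires, +6 burnt)
Step 4: cell (0,0)='T' (+7 fires, +6 burnt)
Step 5: cell (0,0)='F' (+5 fires, +7 burnt)
  -> target ignites at step 5
Step 6: cell (0,0)='.' (+3 fires, +5 burnt)
Step 7: cell (0,0)='.' (+1 fires, +3 burnt)
Step 8: cell (0,0)='.' (+1 fires, +1 burnt)
Step 9: cell (0,0)='.' (+0 fires, +1 burnt)
  fire out at step 9

5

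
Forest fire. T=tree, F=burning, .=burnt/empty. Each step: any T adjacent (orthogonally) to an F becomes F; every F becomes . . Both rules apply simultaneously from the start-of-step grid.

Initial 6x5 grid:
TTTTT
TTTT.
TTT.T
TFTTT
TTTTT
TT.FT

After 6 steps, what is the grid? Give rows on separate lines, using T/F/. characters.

Step 1: 6 trees catch fire, 2 burn out
  TTTTT
  TTTT.
  TFT.T
  F.FTT
  TFTFT
  TT..F
Step 2: 8 trees catch fire, 6 burn out
  TTTTT
  TFTT.
  F.F.T
  ...FT
  F.F.F
  TF...
Step 3: 5 trees catch fire, 8 burn out
  TFTTT
  F.FT.
  ....T
  ....F
  .....
  F....
Step 4: 4 trees catch fire, 5 burn out
  F.FTT
  ...F.
  ....F
  .....
  .....
  .....
Step 5: 1 trees catch fire, 4 burn out
  ...FT
  .....
  .....
  .....
  .....
  .....
Step 6: 1 trees catch fire, 1 burn out
  ....F
  .....
  .....
  .....
  .....
  .....

....F
.....
.....
.....
.....
.....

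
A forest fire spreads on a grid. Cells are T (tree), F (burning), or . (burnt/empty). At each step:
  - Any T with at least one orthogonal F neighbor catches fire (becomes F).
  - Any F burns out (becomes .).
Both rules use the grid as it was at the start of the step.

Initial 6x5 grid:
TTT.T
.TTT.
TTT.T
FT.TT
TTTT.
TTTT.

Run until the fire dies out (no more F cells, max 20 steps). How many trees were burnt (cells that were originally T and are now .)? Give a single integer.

Step 1: +3 fires, +1 burnt (F count now 3)
Step 2: +3 fires, +3 burnt (F count now 3)
Step 3: +4 fires, +3 burnt (F count now 4)
Step 4: +4 fires, +4 burnt (F count now 4)
Step 5: +5 fires, +4 burnt (F count now 5)
Step 6: +1 fires, +5 burnt (F count now 1)
Step 7: +1 fires, +1 burnt (F count now 1)
Step 8: +0 fires, +1 burnt (F count now 0)
Fire out after step 8
Initially T: 22, now '.': 29
Total burnt (originally-T cells now '.'): 21

Answer: 21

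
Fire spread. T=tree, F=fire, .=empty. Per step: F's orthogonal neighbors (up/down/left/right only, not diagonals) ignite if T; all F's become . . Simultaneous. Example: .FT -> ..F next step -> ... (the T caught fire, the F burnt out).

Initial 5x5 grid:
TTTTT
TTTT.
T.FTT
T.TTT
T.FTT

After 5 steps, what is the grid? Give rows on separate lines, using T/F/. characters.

Step 1: 4 trees catch fire, 2 burn out
  TTTTT
  TTFT.
  T..FT
  T.FTT
  T..FT
Step 2: 6 trees catch fire, 4 burn out
  TTFTT
  TF.F.
  T...F
  T..FT
  T...F
Step 3: 4 trees catch fire, 6 burn out
  TF.FT
  F....
  T....
  T...F
  T....
Step 4: 3 trees catch fire, 4 burn out
  F...F
  .....
  F....
  T....
  T....
Step 5: 1 trees catch fire, 3 burn out
  .....
  .....
  .....
  F....
  T....

.....
.....
.....
F....
T....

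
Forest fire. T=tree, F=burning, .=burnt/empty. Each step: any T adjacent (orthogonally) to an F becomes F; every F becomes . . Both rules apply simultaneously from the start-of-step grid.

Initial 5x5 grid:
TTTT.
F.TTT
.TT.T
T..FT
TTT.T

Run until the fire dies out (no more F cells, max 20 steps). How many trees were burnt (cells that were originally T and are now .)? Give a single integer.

Answer: 12

Derivation:
Step 1: +2 fires, +2 burnt (F count now 2)
Step 2: +3 fires, +2 burnt (F count now 3)
Step 3: +2 fires, +3 burnt (F count now 2)
Step 4: +3 fires, +2 burnt (F count now 3)
Step 5: +1 fires, +3 burnt (F count now 1)
Step 6: +1 fires, +1 burnt (F count now 1)
Step 7: +0 fires, +1 burnt (F count now 0)
Fire out after step 7
Initially T: 16, now '.': 21
Total burnt (originally-T cells now '.'): 12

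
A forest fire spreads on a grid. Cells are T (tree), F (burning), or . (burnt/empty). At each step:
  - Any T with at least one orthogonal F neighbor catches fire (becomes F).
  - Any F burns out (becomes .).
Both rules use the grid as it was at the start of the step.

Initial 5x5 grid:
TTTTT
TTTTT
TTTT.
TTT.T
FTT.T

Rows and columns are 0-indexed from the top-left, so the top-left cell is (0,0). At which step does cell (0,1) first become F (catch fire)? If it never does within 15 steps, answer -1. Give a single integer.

Step 1: cell (0,1)='T' (+2 fires, +1 burnt)
Step 2: cell (0,1)='T' (+3 fires, +2 burnt)
Step 3: cell (0,1)='T' (+3 fires, +3 burnt)
Step 4: cell (0,1)='T' (+3 fires, +3 burnt)
Step 5: cell (0,1)='F' (+3 fires, +3 burnt)
  -> target ignites at step 5
Step 6: cell (0,1)='.' (+2 fires, +3 burnt)
Step 7: cell (0,1)='.' (+2 fires, +2 burnt)
Step 8: cell (0,1)='.' (+1 fires, +2 burnt)
Step 9: cell (0,1)='.' (+0 fires, +1 burnt)
  fire out at step 9

5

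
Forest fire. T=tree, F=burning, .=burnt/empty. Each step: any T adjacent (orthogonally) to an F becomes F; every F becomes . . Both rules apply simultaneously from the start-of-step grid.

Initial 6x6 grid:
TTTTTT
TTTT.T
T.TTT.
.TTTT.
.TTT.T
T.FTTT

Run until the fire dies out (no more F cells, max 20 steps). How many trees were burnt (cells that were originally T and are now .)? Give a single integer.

Step 1: +2 fires, +1 burnt (F count now 2)
Step 2: +4 fires, +2 burnt (F count now 4)
Step 3: +4 fires, +4 burnt (F count now 4)
Step 4: +4 fires, +4 burnt (F count now 4)
Step 5: +4 fires, +4 burnt (F count now 4)
Step 6: +3 fires, +4 burnt (F count now 3)
Step 7: +3 fires, +3 burnt (F count now 3)
Step 8: +1 fires, +3 burnt (F count now 1)
Step 9: +1 fires, +1 burnt (F count now 1)
Step 10: +0 fires, +1 burnt (F count now 0)
Fire out after step 10
Initially T: 27, now '.': 35
Total burnt (originally-T cells now '.'): 26

Answer: 26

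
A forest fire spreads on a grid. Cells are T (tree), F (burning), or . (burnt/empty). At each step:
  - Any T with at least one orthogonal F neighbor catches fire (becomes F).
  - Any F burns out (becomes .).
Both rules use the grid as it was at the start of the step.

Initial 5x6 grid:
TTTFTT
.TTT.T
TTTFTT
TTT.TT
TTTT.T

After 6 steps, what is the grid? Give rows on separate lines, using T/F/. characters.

Step 1: 5 trees catch fire, 2 burn out
  TTF.FT
  .TTF.T
  TTF.FT
  TTT.TT
  TTTT.T
Step 2: 7 trees catch fire, 5 burn out
  TF...F
  .TF..T
  TF...F
  TTF.FT
  TTTT.T
Step 3: 7 trees catch fire, 7 burn out
  F.....
  .F...F
  F.....
  TF...F
  TTFT.T
Step 4: 4 trees catch fire, 7 burn out
  ......
  ......
  ......
  F.....
  TF.F.F
Step 5: 1 trees catch fire, 4 burn out
  ......
  ......
  ......
  ......
  F.....
Step 6: 0 trees catch fire, 1 burn out
  ......
  ......
  ......
  ......
  ......

......
......
......
......
......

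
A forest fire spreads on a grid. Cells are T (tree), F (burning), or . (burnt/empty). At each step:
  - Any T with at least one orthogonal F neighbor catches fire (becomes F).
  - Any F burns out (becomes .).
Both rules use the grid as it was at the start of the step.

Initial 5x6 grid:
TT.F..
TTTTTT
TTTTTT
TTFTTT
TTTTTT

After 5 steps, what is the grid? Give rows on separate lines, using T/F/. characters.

Step 1: 5 trees catch fire, 2 burn out
  TT....
  TTTFTT
  TTFTTT
  TF.FTT
  TTFTTT
Step 2: 8 trees catch fire, 5 burn out
  TT....
  TTF.FT
  TF.FTT
  F...FT
  TF.FTT
Step 3: 7 trees catch fire, 8 burn out
  TT....
  TF...F
  F...FT
  .....F
  F...FT
Step 4: 4 trees catch fire, 7 burn out
  TF....
  F.....
  .....F
  ......
  .....F
Step 5: 1 trees catch fire, 4 burn out
  F.....
  ......
  ......
  ......
  ......

F.....
......
......
......
......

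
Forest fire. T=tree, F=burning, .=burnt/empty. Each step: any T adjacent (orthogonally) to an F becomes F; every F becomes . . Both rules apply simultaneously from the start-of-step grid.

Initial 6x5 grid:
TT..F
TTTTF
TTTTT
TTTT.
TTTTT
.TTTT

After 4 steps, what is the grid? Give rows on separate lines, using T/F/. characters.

Step 1: 2 trees catch fire, 2 burn out
  TT...
  TTTF.
  TTTTF
  TTTT.
  TTTTT
  .TTTT
Step 2: 2 trees catch fire, 2 burn out
  TT...
  TTF..
  TTTF.
  TTTT.
  TTTTT
  .TTTT
Step 3: 3 trees catch fire, 2 burn out
  TT...
  TF...
  TTF..
  TTTF.
  TTTTT
  .TTTT
Step 4: 5 trees catch fire, 3 burn out
  TF...
  F....
  TF...
  TTF..
  TTTFT
  .TTTT

TF...
F....
TF...
TTF..
TTTFT
.TTTT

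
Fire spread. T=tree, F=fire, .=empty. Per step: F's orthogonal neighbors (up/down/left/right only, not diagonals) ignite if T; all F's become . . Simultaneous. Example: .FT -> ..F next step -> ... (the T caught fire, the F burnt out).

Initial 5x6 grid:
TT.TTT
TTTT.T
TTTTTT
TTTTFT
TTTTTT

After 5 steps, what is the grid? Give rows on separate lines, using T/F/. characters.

Step 1: 4 trees catch fire, 1 burn out
  TT.TTT
  TTTT.T
  TTTTFT
  TTTF.F
  TTTTFT
Step 2: 5 trees catch fire, 4 burn out
  TT.TTT
  TTTT.T
  TTTF.F
  TTF...
  TTTF.F
Step 3: 5 trees catch fire, 5 burn out
  TT.TTT
  TTTF.F
  TTF...
  TF....
  TTF...
Step 4: 6 trees catch fire, 5 burn out
  TT.FTF
  TTF...
  TF....
  F.....
  TF....
Step 5: 4 trees catch fire, 6 burn out
  TT..F.
  TF....
  F.....
  ......
  F.....

TT..F.
TF....
F.....
......
F.....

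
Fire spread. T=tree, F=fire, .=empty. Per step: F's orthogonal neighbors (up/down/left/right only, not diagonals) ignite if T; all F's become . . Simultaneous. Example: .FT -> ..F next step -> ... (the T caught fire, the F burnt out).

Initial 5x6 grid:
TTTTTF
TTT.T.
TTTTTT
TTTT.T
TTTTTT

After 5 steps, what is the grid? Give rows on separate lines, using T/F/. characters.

Step 1: 1 trees catch fire, 1 burn out
  TTTTF.
  TTT.T.
  TTTTTT
  TTTT.T
  TTTTTT
Step 2: 2 trees catch fire, 1 burn out
  TTTF..
  TTT.F.
  TTTTTT
  TTTT.T
  TTTTTT
Step 3: 2 trees catch fire, 2 burn out
  TTF...
  TTT...
  TTTTFT
  TTTT.T
  TTTTTT
Step 4: 4 trees catch fire, 2 burn out
  TF....
  TTF...
  TTTF.F
  TTTT.T
  TTTTTT
Step 5: 5 trees catch fire, 4 burn out
  F.....
  TF....
  TTF...
  TTTF.F
  TTTTTT

F.....
TF....
TTF...
TTTF.F
TTTTTT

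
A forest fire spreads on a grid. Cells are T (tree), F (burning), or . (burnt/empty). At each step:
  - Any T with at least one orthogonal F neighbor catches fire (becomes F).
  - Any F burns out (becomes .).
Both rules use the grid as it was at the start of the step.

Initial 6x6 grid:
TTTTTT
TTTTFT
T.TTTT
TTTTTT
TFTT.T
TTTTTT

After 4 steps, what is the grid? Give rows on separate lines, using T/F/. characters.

Step 1: 8 trees catch fire, 2 burn out
  TTTTFT
  TTTF.F
  T.TTFT
  TFTTTT
  F.FT.T
  TFTTTT
Step 2: 11 trees catch fire, 8 burn out
  TTTF.F
  TTF...
  T.TF.F
  F.FTFT
  ...F.T
  F.FTTT
Step 3: 7 trees catch fire, 11 burn out
  TTF...
  TF....
  F.F...
  ...F.F
  .....T
  ...FTT
Step 4: 4 trees catch fire, 7 burn out
  TF....
  F.....
  ......
  ......
  .....F
  ....FT

TF....
F.....
......
......
.....F
....FT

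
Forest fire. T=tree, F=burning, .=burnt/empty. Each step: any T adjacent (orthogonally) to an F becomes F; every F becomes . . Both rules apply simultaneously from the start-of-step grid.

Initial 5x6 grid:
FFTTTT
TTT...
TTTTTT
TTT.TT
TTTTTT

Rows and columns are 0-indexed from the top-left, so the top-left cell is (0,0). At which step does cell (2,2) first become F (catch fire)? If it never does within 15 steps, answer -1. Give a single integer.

Step 1: cell (2,2)='T' (+3 fires, +2 burnt)
Step 2: cell (2,2)='T' (+4 fires, +3 burnt)
Step 3: cell (2,2)='F' (+4 fires, +4 burnt)
  -> target ignites at step 3
Step 4: cell (2,2)='.' (+5 fires, +4 burnt)
Step 5: cell (2,2)='.' (+2 fires, +5 burnt)
Step 6: cell (2,2)='.' (+3 fires, +2 burnt)
Step 7: cell (2,2)='.' (+2 fires, +3 burnt)
Step 8: cell (2,2)='.' (+1 fires, +2 burnt)
Step 9: cell (2,2)='.' (+0 fires, +1 burnt)
  fire out at step 9

3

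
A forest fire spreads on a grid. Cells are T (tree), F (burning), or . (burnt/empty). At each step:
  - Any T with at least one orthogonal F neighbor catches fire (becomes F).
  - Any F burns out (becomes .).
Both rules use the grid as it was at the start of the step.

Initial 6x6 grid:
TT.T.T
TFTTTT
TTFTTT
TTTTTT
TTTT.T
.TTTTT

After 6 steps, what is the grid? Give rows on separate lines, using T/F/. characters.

Step 1: 6 trees catch fire, 2 burn out
  TF.T.T
  F.FTTT
  TF.FTT
  TTFTTT
  TTTT.T
  .TTTTT
Step 2: 7 trees catch fire, 6 burn out
  F..T.T
  ...FTT
  F...FT
  TF.FTT
  TTFT.T
  .TTTTT
Step 3: 8 trees catch fire, 7 burn out
  ...F.T
  ....FT
  .....F
  F...FT
  TF.F.T
  .TFTTT
Step 4: 5 trees catch fire, 8 burn out
  .....T
  .....F
  ......
  .....F
  F....T
  .F.FTT
Step 5: 3 trees catch fire, 5 burn out
  .....F
  ......
  ......
  ......
  .....F
  ....FT
Step 6: 1 trees catch fire, 3 burn out
  ......
  ......
  ......
  ......
  ......
  .....F

......
......
......
......
......
.....F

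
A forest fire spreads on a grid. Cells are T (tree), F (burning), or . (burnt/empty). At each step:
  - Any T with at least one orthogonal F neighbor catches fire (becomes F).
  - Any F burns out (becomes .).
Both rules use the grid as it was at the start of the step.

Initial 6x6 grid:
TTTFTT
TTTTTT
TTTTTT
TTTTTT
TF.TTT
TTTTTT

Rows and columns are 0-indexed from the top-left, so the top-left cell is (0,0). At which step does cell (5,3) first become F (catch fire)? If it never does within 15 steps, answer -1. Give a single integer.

Step 1: cell (5,3)='T' (+6 fires, +2 burnt)
Step 2: cell (5,3)='T' (+10 fires, +6 burnt)
Step 3: cell (5,3)='F' (+8 fires, +10 burnt)
  -> target ignites at step 3
Step 4: cell (5,3)='.' (+5 fires, +8 burnt)
Step 5: cell (5,3)='.' (+3 fires, +5 burnt)
Step 6: cell (5,3)='.' (+1 fires, +3 burnt)
Step 7: cell (5,3)='.' (+0 fires, +1 burnt)
  fire out at step 7

3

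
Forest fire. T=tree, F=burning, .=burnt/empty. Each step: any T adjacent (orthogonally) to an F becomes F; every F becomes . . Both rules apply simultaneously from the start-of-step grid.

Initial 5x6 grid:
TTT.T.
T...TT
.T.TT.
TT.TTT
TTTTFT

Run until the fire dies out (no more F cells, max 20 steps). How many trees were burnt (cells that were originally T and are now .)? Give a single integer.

Answer: 16

Derivation:
Step 1: +3 fires, +1 burnt (F count now 3)
Step 2: +4 fires, +3 burnt (F count now 4)
Step 3: +3 fires, +4 burnt (F count now 3)
Step 4: +4 fires, +3 burnt (F count now 4)
Step 5: +2 fires, +4 burnt (F count now 2)
Step 6: +0 fires, +2 burnt (F count now 0)
Fire out after step 6
Initially T: 20, now '.': 26
Total burnt (originally-T cells now '.'): 16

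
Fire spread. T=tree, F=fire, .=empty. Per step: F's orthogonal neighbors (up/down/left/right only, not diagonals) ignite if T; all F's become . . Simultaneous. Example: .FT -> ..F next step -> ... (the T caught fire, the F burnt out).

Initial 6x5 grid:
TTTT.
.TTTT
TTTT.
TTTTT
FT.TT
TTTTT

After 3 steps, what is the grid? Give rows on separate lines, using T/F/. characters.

Step 1: 3 trees catch fire, 1 burn out
  TTTT.
  .TTTT
  TTTT.
  FTTTT
  .F.TT
  FTTTT
Step 2: 3 trees catch fire, 3 burn out
  TTTT.
  .TTTT
  FTTT.
  .FTTT
  ...TT
  .FTTT
Step 3: 3 trees catch fire, 3 burn out
  TTTT.
  .TTTT
  .FTT.
  ..FTT
  ...TT
  ..FTT

TTTT.
.TTTT
.FTT.
..FTT
...TT
..FTT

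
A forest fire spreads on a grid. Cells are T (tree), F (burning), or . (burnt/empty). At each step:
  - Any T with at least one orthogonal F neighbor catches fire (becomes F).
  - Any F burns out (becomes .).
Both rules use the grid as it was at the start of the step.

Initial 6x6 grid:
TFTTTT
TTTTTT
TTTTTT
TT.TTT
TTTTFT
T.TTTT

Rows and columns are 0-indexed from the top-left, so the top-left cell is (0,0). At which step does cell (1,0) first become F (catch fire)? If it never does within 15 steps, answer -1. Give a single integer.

Step 1: cell (1,0)='T' (+7 fires, +2 burnt)
Step 2: cell (1,0)='F' (+10 fires, +7 burnt)
  -> target ignites at step 2
Step 3: cell (1,0)='.' (+10 fires, +10 burnt)
Step 4: cell (1,0)='.' (+4 fires, +10 burnt)
Step 5: cell (1,0)='.' (+1 fires, +4 burnt)
Step 6: cell (1,0)='.' (+0 fires, +1 burnt)
  fire out at step 6

2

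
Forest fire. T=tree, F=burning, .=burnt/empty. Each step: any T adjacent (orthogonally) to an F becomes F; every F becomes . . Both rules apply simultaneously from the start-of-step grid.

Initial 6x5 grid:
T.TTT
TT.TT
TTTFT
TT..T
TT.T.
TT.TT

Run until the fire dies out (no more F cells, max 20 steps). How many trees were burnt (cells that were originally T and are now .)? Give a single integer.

Step 1: +3 fires, +1 burnt (F count now 3)
Step 2: +4 fires, +3 burnt (F count now 4)
Step 3: +5 fires, +4 burnt (F count now 5)
Step 4: +3 fires, +5 burnt (F count now 3)
Step 5: +3 fires, +3 burnt (F count now 3)
Step 6: +1 fires, +3 burnt (F count now 1)
Step 7: +0 fires, +1 burnt (F count now 0)
Fire out after step 7
Initially T: 22, now '.': 27
Total burnt (originally-T cells now '.'): 19

Answer: 19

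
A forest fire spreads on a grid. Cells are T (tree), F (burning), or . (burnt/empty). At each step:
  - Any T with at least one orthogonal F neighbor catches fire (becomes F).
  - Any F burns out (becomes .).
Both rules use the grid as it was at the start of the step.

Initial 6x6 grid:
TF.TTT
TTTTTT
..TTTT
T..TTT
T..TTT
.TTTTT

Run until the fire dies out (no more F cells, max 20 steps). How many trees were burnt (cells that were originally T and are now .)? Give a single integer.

Step 1: +2 fires, +1 burnt (F count now 2)
Step 2: +2 fires, +2 burnt (F count now 2)
Step 3: +2 fires, +2 burnt (F count now 2)
Step 4: +3 fires, +2 burnt (F count now 3)
Step 5: +4 fires, +3 burnt (F count now 4)
Step 6: +4 fires, +4 burnt (F count now 4)
Step 7: +3 fires, +4 burnt (F count now 3)
Step 8: +3 fires, +3 burnt (F count now 3)
Step 9: +2 fires, +3 burnt (F count now 2)
Step 10: +0 fires, +2 burnt (F count now 0)
Fire out after step 10
Initially T: 27, now '.': 34
Total burnt (originally-T cells now '.'): 25

Answer: 25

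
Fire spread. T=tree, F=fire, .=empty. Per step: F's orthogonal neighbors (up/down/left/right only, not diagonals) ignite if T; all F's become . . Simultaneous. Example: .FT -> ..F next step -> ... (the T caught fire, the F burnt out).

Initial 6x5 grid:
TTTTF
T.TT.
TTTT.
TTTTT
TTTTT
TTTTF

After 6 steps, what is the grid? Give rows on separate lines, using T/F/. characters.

Step 1: 3 trees catch fire, 2 burn out
  TTTF.
  T.TT.
  TTTT.
  TTTTT
  TTTTF
  TTTF.
Step 2: 5 trees catch fire, 3 burn out
  TTF..
  T.TF.
  TTTT.
  TTTTF
  TTTF.
  TTF..
Step 3: 6 trees catch fire, 5 burn out
  TF...
  T.F..
  TTTF.
  TTTF.
  TTF..
  TF...
Step 4: 5 trees catch fire, 6 burn out
  F....
  T....
  TTF..
  TTF..
  TF...
  F....
Step 5: 4 trees catch fire, 5 burn out
  .....
  F....
  TF...
  TF...
  F....
  .....
Step 6: 2 trees catch fire, 4 burn out
  .....
  .....
  F....
  F....
  .....
  .....

.....
.....
F....
F....
.....
.....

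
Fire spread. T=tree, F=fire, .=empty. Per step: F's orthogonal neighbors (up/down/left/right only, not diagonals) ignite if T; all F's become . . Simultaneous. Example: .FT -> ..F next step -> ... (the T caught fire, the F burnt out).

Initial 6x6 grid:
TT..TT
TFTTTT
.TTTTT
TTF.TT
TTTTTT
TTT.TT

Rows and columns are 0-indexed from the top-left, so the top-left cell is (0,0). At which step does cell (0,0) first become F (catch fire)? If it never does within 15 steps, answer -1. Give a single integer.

Step 1: cell (0,0)='T' (+7 fires, +2 burnt)
Step 2: cell (0,0)='F' (+7 fires, +7 burnt)
  -> target ignites at step 2
Step 3: cell (0,0)='.' (+5 fires, +7 burnt)
Step 4: cell (0,0)='.' (+7 fires, +5 burnt)
Step 5: cell (0,0)='.' (+3 fires, +7 burnt)
Step 6: cell (0,0)='.' (+0 fires, +3 burnt)
  fire out at step 6

2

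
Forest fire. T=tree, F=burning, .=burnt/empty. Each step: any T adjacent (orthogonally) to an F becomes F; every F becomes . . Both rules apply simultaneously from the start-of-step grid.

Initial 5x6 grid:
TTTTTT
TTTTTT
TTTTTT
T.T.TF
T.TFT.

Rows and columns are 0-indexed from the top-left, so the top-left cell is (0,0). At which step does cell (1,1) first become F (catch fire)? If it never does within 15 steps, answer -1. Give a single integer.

Step 1: cell (1,1)='T' (+4 fires, +2 burnt)
Step 2: cell (1,1)='T' (+3 fires, +4 burnt)
Step 3: cell (1,1)='T' (+4 fires, +3 burnt)
Step 4: cell (1,1)='T' (+4 fires, +4 burnt)
Step 5: cell (1,1)='F' (+4 fires, +4 burnt)
  -> target ignites at step 5
Step 6: cell (1,1)='.' (+3 fires, +4 burnt)
Step 7: cell (1,1)='.' (+2 fires, +3 burnt)
Step 8: cell (1,1)='.' (+0 fires, +2 burnt)
  fire out at step 8

5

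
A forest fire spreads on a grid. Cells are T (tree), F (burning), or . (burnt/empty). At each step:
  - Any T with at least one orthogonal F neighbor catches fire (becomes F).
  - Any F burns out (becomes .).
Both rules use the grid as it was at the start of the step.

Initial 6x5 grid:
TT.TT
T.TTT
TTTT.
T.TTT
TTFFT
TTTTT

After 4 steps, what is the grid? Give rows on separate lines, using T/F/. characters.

Step 1: 6 trees catch fire, 2 burn out
  TT.TT
  T.TTT
  TTTT.
  T.FFT
  TF..F
  TTFFT
Step 2: 6 trees catch fire, 6 burn out
  TT.TT
  T.TTT
  TTFF.
  T...F
  F....
  TF..F
Step 3: 5 trees catch fire, 6 burn out
  TT.TT
  T.FFT
  TF...
  F....
  .....
  F....
Step 4: 3 trees catch fire, 5 burn out
  TT.FT
  T...F
  F....
  .....
  .....
  .....

TT.FT
T...F
F....
.....
.....
.....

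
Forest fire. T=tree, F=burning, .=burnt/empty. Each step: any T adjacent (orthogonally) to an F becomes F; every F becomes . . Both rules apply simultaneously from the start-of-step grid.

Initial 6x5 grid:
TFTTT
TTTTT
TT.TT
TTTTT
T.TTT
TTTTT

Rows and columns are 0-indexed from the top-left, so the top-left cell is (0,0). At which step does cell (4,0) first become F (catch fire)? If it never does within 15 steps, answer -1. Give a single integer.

Step 1: cell (4,0)='T' (+3 fires, +1 burnt)
Step 2: cell (4,0)='T' (+4 fires, +3 burnt)
Step 3: cell (4,0)='T' (+4 fires, +4 burnt)
Step 4: cell (4,0)='T' (+4 fires, +4 burnt)
Step 5: cell (4,0)='F' (+4 fires, +4 burnt)
  -> target ignites at step 5
Step 6: cell (4,0)='.' (+4 fires, +4 burnt)
Step 7: cell (4,0)='.' (+3 fires, +4 burnt)
Step 8: cell (4,0)='.' (+1 fires, +3 burnt)
Step 9: cell (4,0)='.' (+0 fires, +1 burnt)
  fire out at step 9

5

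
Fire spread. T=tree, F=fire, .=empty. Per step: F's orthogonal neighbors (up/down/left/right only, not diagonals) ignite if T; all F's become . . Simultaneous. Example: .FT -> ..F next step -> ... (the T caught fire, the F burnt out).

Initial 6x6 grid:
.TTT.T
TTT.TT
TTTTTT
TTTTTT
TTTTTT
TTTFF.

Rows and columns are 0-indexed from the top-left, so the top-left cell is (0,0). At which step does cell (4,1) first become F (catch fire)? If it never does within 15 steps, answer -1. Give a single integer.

Step 1: cell (4,1)='T' (+3 fires, +2 burnt)
Step 2: cell (4,1)='T' (+5 fires, +3 burnt)
Step 3: cell (4,1)='F' (+6 fires, +5 burnt)
  -> target ignites at step 3
Step 4: cell (4,1)='.' (+5 fires, +6 burnt)
Step 5: cell (4,1)='.' (+4 fires, +5 burnt)
Step 6: cell (4,1)='.' (+4 fires, +4 burnt)
Step 7: cell (4,1)='.' (+3 fires, +4 burnt)
Step 8: cell (4,1)='.' (+0 fires, +3 burnt)
  fire out at step 8

3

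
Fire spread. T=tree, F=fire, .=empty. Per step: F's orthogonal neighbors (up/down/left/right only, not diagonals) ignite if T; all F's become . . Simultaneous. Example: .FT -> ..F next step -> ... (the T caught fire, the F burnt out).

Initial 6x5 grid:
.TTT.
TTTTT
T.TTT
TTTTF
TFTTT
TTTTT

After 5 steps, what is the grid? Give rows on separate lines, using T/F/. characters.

Step 1: 7 trees catch fire, 2 burn out
  .TTT.
  TTTTT
  T.TTF
  TFTF.
  F.FTF
  TFTTT
Step 2: 8 trees catch fire, 7 burn out
  .TTT.
  TTTTF
  T.TF.
  F.F..
  ...F.
  F.FTF
Step 3: 4 trees catch fire, 8 burn out
  .TTT.
  TTTF.
  F.F..
  .....
  .....
  ...F.
Step 4: 3 trees catch fire, 4 burn out
  .TTF.
  FTF..
  .....
  .....
  .....
  .....
Step 5: 2 trees catch fire, 3 burn out
  .TF..
  .F...
  .....
  .....
  .....
  .....

.TF..
.F...
.....
.....
.....
.....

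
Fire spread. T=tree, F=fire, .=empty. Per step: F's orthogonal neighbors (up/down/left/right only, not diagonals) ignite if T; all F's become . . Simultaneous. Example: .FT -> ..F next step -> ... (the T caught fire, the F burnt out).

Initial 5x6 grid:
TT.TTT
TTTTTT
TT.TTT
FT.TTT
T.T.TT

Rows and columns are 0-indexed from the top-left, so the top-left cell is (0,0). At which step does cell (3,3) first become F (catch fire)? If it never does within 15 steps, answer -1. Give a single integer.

Step 1: cell (3,3)='T' (+3 fires, +1 burnt)
Step 2: cell (3,3)='T' (+2 fires, +3 burnt)
Step 3: cell (3,3)='T' (+2 fires, +2 burnt)
Step 4: cell (3,3)='T' (+2 fires, +2 burnt)
Step 5: cell (3,3)='T' (+1 fires, +2 burnt)
Step 6: cell (3,3)='T' (+3 fires, +1 burnt)
Step 7: cell (3,3)='F' (+4 fires, +3 burnt)
  -> target ignites at step 7
Step 8: cell (3,3)='.' (+3 fires, +4 burnt)
Step 9: cell (3,3)='.' (+2 fires, +3 burnt)
Step 10: cell (3,3)='.' (+1 fires, +2 burnt)
Step 11: cell (3,3)='.' (+0 fires, +1 burnt)
  fire out at step 11

7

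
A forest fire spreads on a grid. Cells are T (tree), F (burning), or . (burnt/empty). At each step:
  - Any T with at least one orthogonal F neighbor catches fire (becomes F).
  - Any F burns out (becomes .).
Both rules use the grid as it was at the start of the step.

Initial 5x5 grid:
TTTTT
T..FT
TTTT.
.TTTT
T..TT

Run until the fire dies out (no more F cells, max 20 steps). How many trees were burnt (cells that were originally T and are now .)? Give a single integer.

Answer: 17

Derivation:
Step 1: +3 fires, +1 burnt (F count now 3)
Step 2: +4 fires, +3 burnt (F count now 4)
Step 3: +5 fires, +4 burnt (F count now 5)
Step 4: +4 fires, +5 burnt (F count now 4)
Step 5: +1 fires, +4 burnt (F count now 1)
Step 6: +0 fires, +1 burnt (F count now 0)
Fire out after step 6
Initially T: 18, now '.': 24
Total burnt (originally-T cells now '.'): 17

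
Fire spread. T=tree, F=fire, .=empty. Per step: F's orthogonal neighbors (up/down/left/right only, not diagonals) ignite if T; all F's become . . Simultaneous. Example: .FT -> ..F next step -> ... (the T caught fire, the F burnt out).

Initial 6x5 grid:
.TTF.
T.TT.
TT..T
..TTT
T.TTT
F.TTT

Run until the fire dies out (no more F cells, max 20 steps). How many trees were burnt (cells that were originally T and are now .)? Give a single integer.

Step 1: +3 fires, +2 burnt (F count now 3)
Step 2: +2 fires, +3 burnt (F count now 2)
Step 3: +0 fires, +2 burnt (F count now 0)
Fire out after step 3
Initially T: 18, now '.': 17
Total burnt (originally-T cells now '.'): 5

Answer: 5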